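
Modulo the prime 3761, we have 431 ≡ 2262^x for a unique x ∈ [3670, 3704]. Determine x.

3701

Compute 2262^3670 mod 3761 = 2170, then multiply by 2262 repeatedly:
  2262^3670=2170  2262^3671=435  2262^3672=2349  2262^3673=2906  2262^3674=2905
  2262^3675=643  2262^3676=2720  2262^3677=3405  2262^3678=3343  2262^3679=2256
  2262^3680=3156  2262^3681=494  2262^3682=411  2262^3683=715  2262^3684=100
  2262^3685=540  2262^3686=2916  2262^3687=2959  2262^3688=2439  2262^3689=3392
  2262^3690=264  2262^3691=2930  2262^3692=778  2262^3693=3449  2262^3694=1324
  2262^3695=1132  2262^3696=3104  2262^3697=3222  2262^3698=3107  2262^3699=2486
  2262^3700=637  2262^3701=431
Found 431 at exponent 3701.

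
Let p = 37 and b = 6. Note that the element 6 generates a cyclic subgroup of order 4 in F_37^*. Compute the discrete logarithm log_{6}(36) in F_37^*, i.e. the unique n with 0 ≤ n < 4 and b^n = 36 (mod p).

Successive powers of 6 modulo 37:
  6^0=1  6^1=6  6^2=36
So 6^2 ≡ 36 (mod 37), giving n = 2.

2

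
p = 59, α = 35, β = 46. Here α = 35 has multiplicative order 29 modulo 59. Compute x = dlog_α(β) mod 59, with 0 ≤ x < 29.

20

Successive powers of 35 modulo 59:
  35^0=1  35^1=35  35^2=45  35^3=41  35^4=19  35^5=16
  35^6=29  35^7=12  35^8=7  35^9=9  35^10=20  35^11=51
  35^12=15  35^13=53  35^14=26  35^15=25  35^16=49  35^17=4
  35^18=22  35^19=3  35^20=46
So 35^20 ≡ 46 (mod 59), giving x = 20.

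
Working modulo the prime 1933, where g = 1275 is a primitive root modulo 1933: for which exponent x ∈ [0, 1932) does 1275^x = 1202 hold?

25

Successive powers of 1275 modulo 1933:
  1275^0=1  1275^1=1275  1275^2=1905  1275^3=1027  1275^4=784  1275^5=239
  1275^6=1244  1275^7=1040  1275^8=1895  1275^9=1808  1275^10=1064  1275^11=1567
  1275^12=1136  1275^13=583  1275^14=1053  1275^15=1073  1275^16=1444  1275^17=884
  1275^18=161  1275^19=377  1275^20=1291  1275^21=1042  1275^22=579  1275^23=1752
  1275^24=1185  1275^25=1202
So 1275^25 ≡ 1202 (mod 1933), giving x = 25.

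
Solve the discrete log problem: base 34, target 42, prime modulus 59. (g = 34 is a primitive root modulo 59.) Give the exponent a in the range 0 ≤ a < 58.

13

Successive powers of 34 modulo 59:
  34^0=1  34^1=34  34^2=35  34^3=10  34^4=45  34^5=55
  34^6=41  34^7=37  34^8=19  34^9=56  34^10=16  34^11=13
  34^12=29  34^13=42
So 34^13 ≡ 42 (mod 59), giving a = 13.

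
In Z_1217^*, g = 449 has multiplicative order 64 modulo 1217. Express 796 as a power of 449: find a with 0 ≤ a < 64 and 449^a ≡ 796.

Successive powers of 449 modulo 1217:
  449^0=1  449^1=449  449^2=796
So 449^2 ≡ 796 (mod 1217), giving a = 2.

2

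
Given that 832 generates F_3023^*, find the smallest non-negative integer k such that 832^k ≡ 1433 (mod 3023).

Baby-step giant-step with m = ceil(sqrt(3022)) = 55.
Baby table (832^j mod 3023 for j=0..54):
  0:1  1:832  2:2980  3:500  4:1849  5:2684  6:2114  7:2485
  8:2811  9:1973  10:47  11:2828  12:1002  13:2339  14:2259  15:2205
  16:2622  17:1921  18:2128  19:2041  20:2209  21:2927  22:1749  23:1105
  24:368  25:853  26:2314  27:2620  28:257  29:2214  30:1041  31:1534
  32:582  33:544  34:2181  35:792  36:2953  37:2220  38:3010  39:1276
  40:559  41:2569  42:147  43:1384  44:2748  45:948  46:2756  47:1558
  48:2412  49:2535  50:2089  51:2846  52:863  53:1565  54:2190
Giant step factor: 832^(-55) ≡ 1341 (mod 3023).
Scan 1433·1341^i mod 3023 for i = 0, 1, …:
  i=0: 1433   i=1: 2048   i=2: 1484   i=3: 910
  i=4: 2041
Match at i=4, j=19: k = 4·55 + 19 = 239.

239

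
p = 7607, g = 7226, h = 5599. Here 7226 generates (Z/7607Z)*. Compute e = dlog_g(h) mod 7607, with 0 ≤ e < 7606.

Baby-step giant-step with m = ceil(sqrt(7606)) = 88.
Baby table (7226^j mod 7607 for j=0..87):
  0:1  1:7226  2:628  3:4156  4:6427  5:767  6:4446  7:2435
  8:319  9:173  10:2550  11:2146  12:3930  13:1249  14:3372  15:851
  16:2870  17:1938  18:7108  19:7551  20:6122  21:2867  22:3081  23:5224
  24:2690  25:2055  26:566  27:4957  28:5526  29:1733  30:1536  31:523
  32:6126  33:1343  34:5593  35:6634  36:5577  37:5123  38:3136  39:7090
  40:6802  41:2425  42:4129  43:1500  44:6632  45:6339  46:3867  47:2431
  48:1843  49:5268  50:1140  51:6866  52:862  53:6286  54:1239  55:7182
  56:2178  57:6952  58:6131  59:7045  60:1126  61:4593  62:7284  63:1351
  64:2545  65:4051  66:790  67:3290  68:1665  69:4623  70:3461  71:4977
  72:5513  73:6686  74:979  75:7351  76:6252  77:6586  78:1044  79:5407
  80:1430  81:2874  82:414  83:2013  84:1354  85:1402  86:5935  87:5651
Giant step factor: 7226^(-88) ≡ 7394 (mod 7607).
Scan 5599·7394^i mod 7607 for i = 0, 1, …:
  i=0: 5599   i=1: 1712   i=2: 480   i=3: 4258
  i=4: 5886   i=5: 1437   i=6: 5806   i=7: 3263
  i=8: 4825   i=9: 6827   i=10: 6393   i=11: 7551
Match at i=11, j=19: e = 11·88 + 19 = 987.

987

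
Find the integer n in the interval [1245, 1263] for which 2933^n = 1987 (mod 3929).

1258

Compute 2933^1245 mod 3929 = 1702, then multiply by 2933 repeatedly:
  2933^1245=1702  2933^1246=2136  2933^1247=2062  2933^1248=1115  2933^1249=1367
  2933^1250=1831  2933^1251=3309  2933^1252=667  2933^1253=3598  2933^1254=3569
  2933^1255=1021  2933^1256=695  2933^1257=3213  2933^1258=1987
Found 1987 at exponent 1258.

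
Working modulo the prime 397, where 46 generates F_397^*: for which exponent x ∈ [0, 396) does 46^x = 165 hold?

Baby-step giant-step with m = ceil(sqrt(396)) = 20.
Baby table (46^j mod 397 for j=0..19):
  0:1  1:46  2:131  3:71  4:90  5:170  6:277  7:38
  8:160  9:214  10:316  11:244  12:108  13:204  14:253  15:125
  16:192  17:98  18:141  19:134
Giant step factor: 46^(-20) ≡ 19 (mod 397).
Scan 165·19^i mod 397 for i = 0, 1, …:
  i=0: 165   i=1: 356   i=2: 15   i=3: 285
  i=4: 254   i=5: 62   i=6: 384   i=7: 150
  i=8: 71
Match at i=8, j=3: x = 8·20 + 3 = 163.

163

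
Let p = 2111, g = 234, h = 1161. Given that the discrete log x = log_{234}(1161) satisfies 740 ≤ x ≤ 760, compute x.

Compute 234^740 mod 2111 = 1283, then multiply by 234 repeatedly:
  234^740=1283  234^741=460  234^742=2090  234^743=1419  234^744=619
  234^745=1298  234^746=1859  234^747=140  234^748=1095  234^749=799
  234^750=1198  234^751=1680  234^752=474  234^753=1144  234^754=1710
  234^755=1161
Found 1161 at exponent 755.

755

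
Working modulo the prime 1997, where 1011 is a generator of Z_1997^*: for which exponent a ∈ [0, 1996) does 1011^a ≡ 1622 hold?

Baby-step giant-step with m = ceil(sqrt(1996)) = 45.
Baby table (1011^j mod 1997 for j=0..44):
  0:1  1:1011  2:1654  3:705  4:1823  5:1819  6:1769  7:1144
  8:321  9:1017  10:1729  11:644  12:62  13:775  14:701  15:1773
  16:1194  17:946  18:1840  19:1033  20:1929  21:1147  22:1357  23:1985
  24:1847  25:122  26:1525  27:91  28:139  29:739  30:251  31:142
  32:1775  33:1219  34:260  35:1253  36:685  37:1573  38:691  39:1648
  40:630  41:1884  42:1583  43:816  44:215
Giant step factor: 1011^(-45) ≡ 1796 (mod 1997).
Scan 1622·1796^i mod 1997 for i = 0, 1, …:
  i=0: 1622   i=1: 1486   i=2: 864   i=3: 75
  i=4: 901   i=5: 626   i=6: 1982   i=7: 1018
  i=8: 1073   i=9: 3     …   i=18: 1981
  i=19: 1219
Match at i=19, j=33: a = 19·45 + 33 = 888.

888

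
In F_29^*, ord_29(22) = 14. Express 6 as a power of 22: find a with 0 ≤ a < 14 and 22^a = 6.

11

Successive powers of 22 modulo 29:
  22^0=1  22^1=22  22^2=20  22^3=5  22^4=23  22^5=13
  22^6=25  22^7=28  22^8=7  22^9=9  22^10=24  22^11=6
So 22^11 ≡ 6 (mod 29), giving a = 11.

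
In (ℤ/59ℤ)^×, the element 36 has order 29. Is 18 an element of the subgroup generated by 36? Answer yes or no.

18 ∈ ⟨36⟩ iff 18^29 ≡ 1 (mod 59), since |⟨36⟩| = 29.
18^29 mod 59 = 58.
Since 58 ≠ 1, 18 does not lie in the subgroup.

no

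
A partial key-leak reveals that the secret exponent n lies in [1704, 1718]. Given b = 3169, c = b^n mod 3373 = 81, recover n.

1716

Compute 3169^1704 mod 3373 = 2932, then multiply by 3169 repeatedly:
  3169^1704=2932  3169^1705=2266  3169^1706=3210  3169^1707=2895  3169^1708=3068
  3169^1709=1506  3169^1710=3092  3169^1711=3356  3169^1712=95  3169^1713=858
  3169^1714=364  3169^1715=3323  3169^1716=81
Found 81 at exponent 1716.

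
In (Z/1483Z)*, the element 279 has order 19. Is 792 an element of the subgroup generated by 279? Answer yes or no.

yes

792 ∈ ⟨279⟩ iff 792^19 ≡ 1 (mod 1483), since |⟨279⟩| = 19.
792^19 mod 1483 = 1.
Since 1 = 1, 792 lies in the subgroup.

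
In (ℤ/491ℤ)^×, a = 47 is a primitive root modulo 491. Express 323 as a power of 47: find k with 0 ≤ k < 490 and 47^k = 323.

Baby-step giant-step with m = ceil(sqrt(490)) = 23.
Baby table (47^j mod 491 for j=0..22):
  0:1  1:47  2:245  3:222  4:123  5:380  6:184  7:301
  8:399  9:95  10:46  11:198  12:468  13:392  14:257  15:295
  16:117  17:98  18:187  19:442  20:152  21:270  22:415
Giant step factor: 47^(-23) ≡ 40 (mod 491).
Scan 323·40^i mod 491 for i = 0, 1, …:
  i=0: 323   i=1: 154   i=2: 268   i=3: 409
  i=4: 157   i=5: 388   i=6: 299   i=7: 176
  i=8: 166   i=9: 257
Match at i=9, j=14: k = 9·23 + 14 = 221.

221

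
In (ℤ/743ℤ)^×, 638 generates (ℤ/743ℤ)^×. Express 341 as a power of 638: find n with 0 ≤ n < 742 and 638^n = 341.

624

Baby-step giant-step with m = ceil(sqrt(742)) = 28.
Baby table (638^j mod 743 for j=0..27):
  0:1  1:638  2:623  3:712  4:283  5:5  6:218  7:143
  8:588  9:672  10:25  11:347  12:715  13:711  14:388  15:125
  16:249  17:603  18:583  19:454  20:625  21:502  22:43  23:686
  24:41  25:153  26:281  27:215
Giant step factor: 638^(-28) ≡ 670 (mod 743).
Scan 341·670^i mod 743 for i = 0, 1, …:
  i=0: 341   i=1: 369   i=2: 554   i=3: 423
  i=4: 327   i=5: 648   i=6: 248   i=7: 471
  i=8: 538   i=9: 105     …   i=21: 338
  i=22: 588
Match at i=22, j=8: n = 22·28 + 8 = 624.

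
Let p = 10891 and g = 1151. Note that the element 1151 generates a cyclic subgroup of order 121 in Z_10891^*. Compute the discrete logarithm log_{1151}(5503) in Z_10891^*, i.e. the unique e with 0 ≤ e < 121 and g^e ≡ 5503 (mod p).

Baby-step giant-step with m = ceil(sqrt(121)) = 11.
Baby table (1151^j mod 10891 for j=0..10):
  0:1  1:1151  2:6990  3:7932  4:3074  5:9490  6:10208  7:8910
  8:6979  9:6162  10:2421
Giant step factor: 1151^(-11) ≡ 4185 (mod 10891).
Scan 5503·4185^i mod 10891 for i = 0, 1, …:
  i=0: 5503   i=1: 6481   i=2: 4395   i=3: 9067
  i=4: 1151
Match at i=4, j=1: e = 4·11 + 1 = 45.

45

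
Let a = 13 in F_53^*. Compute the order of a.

13

The order of 13 must divide p − 1 = 52 = 2^2 · 13.
Divisors: 1, 2, 4, 13, 26, 52.
Check each in increasing order: 13^1 ≡ 13;  13^2 ≡ 10;  13^4 ≡ 47;  13^13 ≡ 1.
Smallest exponent giving 1 is 13.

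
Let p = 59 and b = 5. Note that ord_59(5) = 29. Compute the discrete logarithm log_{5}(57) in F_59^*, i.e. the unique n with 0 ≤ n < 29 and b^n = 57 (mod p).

Successive powers of 5 modulo 59:
  5^0=1  5^1=5  5^2=25  5^3=7  5^4=35  5^5=57
So 5^5 ≡ 57 (mod 59), giving n = 5.

5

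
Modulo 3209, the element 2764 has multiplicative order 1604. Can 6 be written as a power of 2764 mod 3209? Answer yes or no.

6 ∈ ⟨2764⟩ iff 6^1604 ≡ 1 (mod 3209), since |⟨2764⟩| = 1604.
6^1604 mod 3209 = 3208.
Since 3208 ≠ 1, 6 does not lie in the subgroup.

no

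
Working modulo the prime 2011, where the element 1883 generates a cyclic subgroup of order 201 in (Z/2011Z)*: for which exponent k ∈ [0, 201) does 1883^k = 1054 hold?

Baby-step giant-step with m = ceil(sqrt(201)) = 15.
Baby table (1883^j mod 2011 for j=0..14):
  0:1  1:1883  2:296  3:321  4:1143  5:499  6:480  7:901
  8:1310  9:1244  10:1648  11:211  12:1146  13:115  14:1368
Giant step factor: 1883^(-15) ≡ 342 (mod 2011).
Scan 1054·342^i mod 2011 for i = 0, 1, …:
  i=0: 1054   i=1: 499
Match at i=1, j=5: k = 1·15 + 5 = 20.

20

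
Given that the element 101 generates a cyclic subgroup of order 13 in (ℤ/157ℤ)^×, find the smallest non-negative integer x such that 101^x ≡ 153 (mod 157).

Successive powers of 101 modulo 157:
  101^0=1  101^1=101  101^2=153
So 101^2 ≡ 153 (mod 157), giving x = 2.

2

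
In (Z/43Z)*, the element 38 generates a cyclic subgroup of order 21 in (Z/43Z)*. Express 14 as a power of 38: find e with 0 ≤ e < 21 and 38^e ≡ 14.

5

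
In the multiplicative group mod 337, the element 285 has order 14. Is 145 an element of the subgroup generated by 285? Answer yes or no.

no

⟨285⟩ has order 14; its elements mod 337 are {1, 8, 42, 52, 64, 79, 162, 175, 258, 273, 285, 295, 329, 336}.
145 is not in this set.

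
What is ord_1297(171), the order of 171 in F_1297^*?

The order of 171 must divide p − 1 = 1296 = 2^4 · 3^4.
Divisors: 1, 2, 3, 4, 6, 8, 9, 12, 16, 18, 24, 27, 36, 48, 54, 72, 81, 108, 144, 162, 216, 324, 432, 648, 1296.
Check each in increasing order: 171^1 ≡ 171;  171^2 ≡ 707;  171^3 ≡ 276;  171^4 ≡ 504;  171^6 ≡ 950;  171^8 ≡ 1101;  171^9 ≡ 206;  171^12 ≡ 1085;  171^16 ≡ 803;  171^18 ≡ 932;  171^24 ≡ 846;  171^27 ≡ 36;  171^36 ≡ 931;  171^48 ≡ 1069;  171^54 ≡ 1296;  171^72 ≡ 365;  171^81 ≡ 1261;  171^108 ≡ 1.
Smallest exponent giving 1 is 108.

108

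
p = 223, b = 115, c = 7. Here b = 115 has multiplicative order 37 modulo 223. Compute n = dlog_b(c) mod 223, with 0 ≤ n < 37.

7

Successive powers of 115 modulo 223:
  115^0=1  115^1=115  115^2=68  115^3=15  115^4=164  115^5=128
  115^6=2  115^7=7
So 115^7 ≡ 7 (mod 223), giving n = 7.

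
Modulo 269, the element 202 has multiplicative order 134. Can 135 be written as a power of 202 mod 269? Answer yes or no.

135 ∈ ⟨202⟩ iff 135^134 ≡ 1 (mod 269), since |⟨202⟩| = 134.
135^134 mod 269 = 268.
Since 268 ≠ 1, 135 does not lie in the subgroup.

no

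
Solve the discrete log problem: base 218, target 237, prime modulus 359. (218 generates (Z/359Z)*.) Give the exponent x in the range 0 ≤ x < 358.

Baby-step giant-step with m = ceil(sqrt(358)) = 19.
Baby table (218^j mod 359 for j=0..18):
  0:1  1:218  2:136  3:210  4:187  5:199  6:302  7:139
  8:146  9:236  10:111  11:145  12:18  13:334  14:294  15:190
  16:135  17:351  18:51
Giant step factor: 218^(-19) ≡ 261 (mod 359).
Scan 237·261^i mod 359 for i = 0, 1, …:
  i=0: 237   i=1: 109   i=2: 88   i=3: 351
Match at i=3, j=17: x = 3·19 + 17 = 74.

74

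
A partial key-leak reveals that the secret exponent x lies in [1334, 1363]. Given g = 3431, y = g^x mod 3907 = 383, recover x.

1340

Compute 3431^1334 mod 3907 = 1949, then multiply by 3431 repeatedly:
  3431^1334=1949  3431^1335=2142  3431^1336=135  3431^1337=2159  3431^1338=3764
  3431^1339=1649  3431^1340=383
Found 383 at exponent 1340.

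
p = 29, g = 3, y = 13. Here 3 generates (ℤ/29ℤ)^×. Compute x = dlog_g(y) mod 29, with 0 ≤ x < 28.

Successive powers of 3 modulo 29:
  3^0=1  3^1=3  3^2=9  3^3=27  3^4=23  3^5=11
  3^6=4  3^7=12  3^8=7  3^9=21  3^10=5  3^11=15
  3^12=16  3^13=19  3^14=28  3^15=26  3^16=20  3^17=2
  3^18=6  3^19=18  3^20=25  3^21=17  3^22=22  3^23=8
  3^24=24  3^25=14  3^26=13
So 3^26 ≡ 13 (mod 29), giving x = 26.

26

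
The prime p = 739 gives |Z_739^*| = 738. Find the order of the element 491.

369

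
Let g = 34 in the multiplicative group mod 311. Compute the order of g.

310

The order of 34 must divide p − 1 = 310 = 2 · 5 · 31.
Divisors: 1, 2, 5, 10, 31, 62, 155, 310.
Check each in increasing order: 34^1 ≡ 34;  34^2 ≡ 223;  34^5 ≡ 190;  34^10 ≡ 24;  34^31 ≡ 95;  34^62 ≡ 6;  34^155 ≡ 310;  34^310 ≡ 1.
Smallest exponent giving 1 is 310.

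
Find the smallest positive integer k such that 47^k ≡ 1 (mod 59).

58

The order of 47 must divide p − 1 = 58 = 2 · 29.
Divisors: 1, 2, 29, 58.
Check each in increasing order: 47^1 ≡ 47;  47^2 ≡ 26;  47^29 ≡ 58;  47^58 ≡ 1.
Smallest exponent giving 1 is 58.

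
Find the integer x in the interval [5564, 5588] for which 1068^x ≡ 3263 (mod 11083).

5566

Compute 1068^5564 mod 11083 = 5520, then multiply by 1068 repeatedly:
  1068^5564=5520  1068^5565=10287  1068^5566=3263
Found 3263 at exponent 5566.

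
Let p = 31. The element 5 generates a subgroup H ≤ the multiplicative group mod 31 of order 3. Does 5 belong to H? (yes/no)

yes

⟨5⟩ has order 3; its elements mod 31 are {1, 5, 25}.
5 is in this set.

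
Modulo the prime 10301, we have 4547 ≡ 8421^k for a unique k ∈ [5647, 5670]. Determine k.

5667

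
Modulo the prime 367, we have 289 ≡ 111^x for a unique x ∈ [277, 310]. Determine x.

Compute 111^277 mod 367 = 310, then multiply by 111 repeatedly:
  111^277=310  111^278=279  111^279=141  111^280=237  111^281=250
  111^282=225  111^283=19  111^284=274  111^285=320  111^286=288
  111^287=39  111^288=292  111^289=116  111^290=31  111^291=138
  111^292=271  111^293=354  111^294=25  111^295=206  111^296=112
  111^297=321  111^298=32  111^299=249  111^300=114  111^301=176
  111^302=85  111^303=260  111^304=234  111^305=284  111^306=329
  111^307=186  111^308=94  111^309=158  111^310=289
Found 289 at exponent 310.

310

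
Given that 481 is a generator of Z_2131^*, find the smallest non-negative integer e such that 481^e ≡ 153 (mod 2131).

Baby-step giant-step with m = ceil(sqrt(2130)) = 47.
Baby table (481^j mod 2131 for j=0..46):
  0:1  1:481  2:1213  3:1690  4:979  5:2079  6:560  7:854
  8:1622  9:236  10:573  11:714  12:343  13:896  14:514  15:38
  16:1230  17:1343  18:290  19:975  20:155  21:2101  22:487  23:1968
  24:444  25:464  26:1560  27:248  28:2083  29:353  30:1444  31:1989
  32:2021  33:365  34:823  35:1628  36:991  37:1458  38:199  39:1955
  40:584  41:1743  42:900  43:307  44:628  45:1597  46:997
Giant step factor: 481^(-47) ≡ 26 (mod 2131).
Scan 153·26^i mod 2131 for i = 0, 1, …:
  i=0: 153   i=1: 1847   i=2: 1140   i=3: 1937
  i=4: 1349   i=5: 978   i=6: 1987   i=7: 518
  i=8: 682   i=9: 684     …   i=24: 2055
  i=25: 155
Match at i=25, j=20: e = 25·47 + 20 = 1195.

1195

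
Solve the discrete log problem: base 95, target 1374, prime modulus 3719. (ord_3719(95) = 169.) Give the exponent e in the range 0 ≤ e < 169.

49

Baby-step giant-step with m = ceil(sqrt(169)) = 13.
Baby table (95^j mod 3719 for j=0..12):
  0:1  1:95  2:1587  3:2005  4:806  5:2190  6:3505  7:1984
  8:2530  9:2334  10:2309  11:3653  12:1168
Giant step factor: 95^(-13) ≡ 3530 (mod 3719).
Scan 1374·3530^i mod 3719 for i = 0, 1, …:
  i=0: 1374   i=1: 644   i=2: 1011   i=3: 2309
Match at i=3, j=10: e = 3·13 + 10 = 49.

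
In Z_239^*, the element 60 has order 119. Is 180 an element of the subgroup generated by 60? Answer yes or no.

yes

180 ∈ ⟨60⟩ iff 180^119 ≡ 1 (mod 239), since |⟨60⟩| = 119.
180^119 mod 239 = 1.
Since 1 = 1, 180 lies in the subgroup.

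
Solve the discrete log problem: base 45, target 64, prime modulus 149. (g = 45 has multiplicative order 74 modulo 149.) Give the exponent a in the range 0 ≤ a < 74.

Baby-step giant-step with m = ceil(sqrt(74)) = 9.
Baby table (45^j mod 149 for j=0..8):
  0:1  1:45  2:88  3:86  4:145  5:118  6:95  7:103
  8:16
Giant step factor: 45^(-9) ≡ 143 (mod 149).
Scan 64·143^i mod 149 for i = 0, 1, …:
  i=0: 64   i=1: 63   i=2: 69   i=3: 33
  i=4: 100   i=5: 145
Match at i=5, j=4: a = 5·9 + 4 = 49.

49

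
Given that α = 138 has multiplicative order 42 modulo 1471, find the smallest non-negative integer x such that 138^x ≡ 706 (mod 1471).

37

Baby-step giant-step with m = ceil(sqrt(42)) = 7.
Baby table (138^j mod 1471 for j=0..6):
  0:1  1:138  2:1392  3:866  4:357  5:723  6:1217
Giant step factor: 138^(-7) ≡ 1220 (mod 1471).
Scan 706·1220^i mod 1471 for i = 0, 1, …:
  i=0: 706   i=1: 785   i=2: 79   i=3: 765
  i=4: 686   i=5: 1392
Match at i=5, j=2: x = 5·7 + 2 = 37.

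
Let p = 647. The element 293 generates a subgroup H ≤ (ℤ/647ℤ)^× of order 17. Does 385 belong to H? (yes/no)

385 ∈ ⟨293⟩ iff 385^17 ≡ 1 (mod 647), since |⟨293⟩| = 17.
385^17 mod 647 = 464.
Since 464 ≠ 1, 385 does not lie in the subgroup.

no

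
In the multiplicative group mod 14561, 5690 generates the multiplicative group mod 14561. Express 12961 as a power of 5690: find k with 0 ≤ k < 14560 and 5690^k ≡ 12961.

Baby-step giant-step with m = ceil(sqrt(14560)) = 121.
Baby table (5690^j mod 14561 for j=0..120):
  0:1  1:5690  2:6997  3:3156  4:3927  5:8056  6:612  7:2201
  8:1230  9:9420  10:759  11:8654  12:10519  13:7400  14:10149  15:13445
  16:13117  17:10605  18:1666  19:329  20:8202  21:1375  22:4493  23:10615
  24:322  25:12055  26:10640  27:11523  28:12248  29:2174  30:7771  31:9794
  32:2913  33:4552  34:11422  35:5437  36:8966  37:9357  38:6314  39:4673
  40:984  41:7536  42:12256  43:4011  44:5503  45:5920  46:5207  47:10756
  48:1757  49:8484  50:4245  51:11912  52:12386  53:1100  54:12331  55:8492
  56:6082  57:9644  58:8512  59:3394  60:3974  61:13388  62:9129  63:4923
  64:11067  65:9466  66:401  67:10174  68:10085  69:13310  70:2139  71:12475
  72:12436  73:8941  74:12717  75:6121  76:13139  77:4736  78:9990  79:11517
  80:7230  81:3875  82:3396  83:793  84:12821  85:880  86:12777  87:12618
  88:10690  89:4803  90:12634  91:14364  92:267  93:4886  94:4391  95:12675
  96:117  97:10485  98:3233  99:5227  100:8068  101:10648  102:13360  103:9980
  104:12861  105:10065  106:1437  107:7809  108:7599  109:6701  110:7992  111:477
  112:5784  113:3100  114:5629  115:9371  116:13169  117:704  118:1485  119:4270
  120:8552
Giant step factor: 5690^(-121) ≡ 10322 (mod 14561).
Scan 12961·10322^i mod 14561 for i = 0, 1, …:
  i=0: 12961   i=1: 11535   i=2: 13534   i=3: 14275
  i=4: 3791   i=5: 5295   i=6: 7557   i=7: 77
  i=8: 8500   i=9: 6975     …   i=100: 13201
  i=101: 13445
Match at i=101, j=15: k = 101·121 + 15 = 12236.

12236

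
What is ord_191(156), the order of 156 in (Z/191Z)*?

The order of 156 must divide p − 1 = 190 = 2 · 5 · 19.
Divisors: 1, 2, 5, 10, 19, 38, 95, 190.
Check each in increasing order: 156^1 ≡ 156;  156^2 ≡ 79;  156^5 ≡ 69;  156^10 ≡ 177;  156^19 ≡ 109;  156^38 ≡ 39;  156^95 ≡ 1.
Smallest exponent giving 1 is 95.

95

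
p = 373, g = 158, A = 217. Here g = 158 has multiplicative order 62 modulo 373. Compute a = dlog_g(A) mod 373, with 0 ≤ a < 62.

Baby-step giant-step with m = ceil(sqrt(62)) = 8.
Baby table (158^j mod 373 for j=0..7):
  0:1  1:158  2:346  3:210  4:356  5:298  6:86  7:160
Giant step factor: 158^(-8) ≡ 111 (mod 373).
Scan 217·111^i mod 373 for i = 0, 1, …:
  i=0: 217   i=1: 215   i=2: 366   i=3: 342
  i=4: 289   i=5: 1
Match at i=5, j=0: a = 5·8 + 0 = 40.

40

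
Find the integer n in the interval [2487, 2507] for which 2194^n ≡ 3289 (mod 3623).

Compute 2194^2487 mod 3623 = 3599, then multiply by 2194 repeatedly:
  2194^2487=3599  2194^2488=1689  2194^2489=2960  2194^2490=1824  2194^2491=2064
  2194^2492=3289
Found 3289 at exponent 2492.

2492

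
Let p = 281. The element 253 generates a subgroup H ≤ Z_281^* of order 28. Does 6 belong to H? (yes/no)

no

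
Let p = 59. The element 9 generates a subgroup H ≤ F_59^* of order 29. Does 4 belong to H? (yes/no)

yes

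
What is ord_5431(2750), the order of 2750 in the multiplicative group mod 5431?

181

The order of 2750 must divide p − 1 = 5430 = 2 · 3 · 5 · 181.
Divisors: 1, 2, 3, 5, 6, 10, 15, 30, 181, 362, 543, 905, 1086, 1810, 2715, 5430.
Check each in increasing order: 2750^1 ≡ 2750;  2750^2 ≡ 2548;  2750^3 ≡ 1010;  2750^5 ≡ 4617;  2750^6 ≡ 4503;  2750^10 ≡ 14;  2750^15 ≡ 4897;  2750^30 ≡ 2744;  2750^181 ≡ 1.
Smallest exponent giving 1 is 181.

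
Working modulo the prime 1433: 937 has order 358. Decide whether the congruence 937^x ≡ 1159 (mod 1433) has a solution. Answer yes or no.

1159 ∈ ⟨937⟩ iff 1159^358 ≡ 1 (mod 1433), since |⟨937⟩| = 358.
1159^358 mod 1433 = 1.
Since 1 = 1, 1159 lies in the subgroup.

yes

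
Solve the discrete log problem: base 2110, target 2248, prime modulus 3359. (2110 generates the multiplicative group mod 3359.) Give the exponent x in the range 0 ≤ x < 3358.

2461

Baby-step giant-step with m = ceil(sqrt(3358)) = 58.
Baby table (2110^j mod 3359 for j=0..57):
  0:1  1:2110  2:1425  3:445  4:1789  5:2633  6:3203  7:22
  8:2753  9:1119  10:3072  11:2409  12:823  13:3286  14:484  15:104
  16:1105  17:404  18:2613  19:1311  20:1753  21:571  22:2288  23:797
  24:2170  25:383  26:1970  27:1617  28:2485  29:3310  30:739  31:714
  32:1708  33:3032  34:1984  35:926  36:2281  37:2822  38:2272  39:627
  40:2883  41:3340  42:218  43:3156  44:1622  45:2958  46:358  47:2964
  48:2941  49:1437  50:2252  51:2094  52:1255  53:1158  54:1387  55:881
  56:1383  57:2518
Giant step factor: 2110^(-58) ≡ 1960 (mod 3359).
Scan 2248·1960^i mod 3359 for i = 0, 1, …:
  i=0: 2248   i=1: 2431   i=2: 1698   i=3: 2670
  i=4: 3237   i=5: 2728   i=6: 2711   i=7: 2981
  i=8: 1459   i=9: 1131     …   i=41: 2576
  i=42: 383
Match at i=42, j=25: x = 42·58 + 25 = 2461.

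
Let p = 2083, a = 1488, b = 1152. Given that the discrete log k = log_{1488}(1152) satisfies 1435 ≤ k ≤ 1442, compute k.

1437

Compute 1488^1435 mod 2083 = 207, then multiply by 1488 repeatedly:
  1488^1435=207  1488^1436=1815  1488^1437=1152
Found 1152 at exponent 1437.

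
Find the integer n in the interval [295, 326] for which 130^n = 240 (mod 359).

302

Compute 130^295 mod 359 = 65, then multiply by 130 repeatedly:
  130^295=65  130^296=193  130^297=319  130^298=185  130^299=356
  130^300=328  130^301=278  130^302=240
Found 240 at exponent 302.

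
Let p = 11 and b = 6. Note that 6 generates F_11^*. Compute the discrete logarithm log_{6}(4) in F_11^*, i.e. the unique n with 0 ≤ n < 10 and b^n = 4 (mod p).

8

Successive powers of 6 modulo 11:
  6^0=1  6^1=6  6^2=3  6^3=7  6^4=9  6^5=10
  6^6=5  6^7=8  6^8=4
So 6^8 ≡ 4 (mod 11), giving n = 8.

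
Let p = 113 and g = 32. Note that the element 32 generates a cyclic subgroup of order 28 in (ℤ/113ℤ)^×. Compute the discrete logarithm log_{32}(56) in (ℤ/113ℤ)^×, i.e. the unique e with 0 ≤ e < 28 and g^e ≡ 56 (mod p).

25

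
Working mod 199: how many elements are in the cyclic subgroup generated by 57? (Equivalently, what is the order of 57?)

The order of 57 must divide p − 1 = 198 = 2 · 3^2 · 11.
Divisors: 1, 2, 3, 6, 9, 11, 18, 22, 33, 66, 99, 198.
Check each in increasing order: 57^1 ≡ 57;  57^2 ≡ 65;  57^3 ≡ 123;  57^6 ≡ 5;  57^9 ≡ 18;  57^11 ≡ 175;  57^18 ≡ 125;  57^22 ≡ 178;  57^33 ≡ 106;  57^66 ≡ 92;  57^99 ≡ 1.
Smallest exponent giving 1 is 99.

99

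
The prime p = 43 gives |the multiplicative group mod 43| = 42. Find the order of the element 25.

The order of 25 must divide p − 1 = 42 = 2 · 3 · 7.
Divisors: 1, 2, 3, 6, 7, 14, 21, 42.
Check each in increasing order: 25^1 ≡ 25;  25^2 ≡ 23;  25^3 ≡ 16;  25^6 ≡ 41;  25^7 ≡ 36;  25^14 ≡ 6;  25^21 ≡ 1.
Smallest exponent giving 1 is 21.

21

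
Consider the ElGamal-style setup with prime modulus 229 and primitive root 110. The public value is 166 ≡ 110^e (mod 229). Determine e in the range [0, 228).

Baby-step giant-step with m = ceil(sqrt(228)) = 16.
Baby table (110^j mod 229 for j=0..15):
  0:1  1:110  2:192  3:52  4:224  5:137  6:185  7:198
  8:25  9:2  10:220  11:155  12:104  13:219  14:45  15:141
Giant step factor: 110^(-16) ≡ 48 (mod 229).
Scan 166·48^i mod 229 for i = 0, 1, …:
  i=0: 166   i=1: 182   i=2: 34   i=3: 29
  i=4: 18   i=5: 177   i=6: 23   i=7: 188
  i=8: 93   i=9: 113   i=10: 157   i=11: 208
  i=12: 137
Match at i=12, j=5: e = 12·16 + 5 = 197.

197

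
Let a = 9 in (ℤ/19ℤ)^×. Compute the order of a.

9

The order of 9 must divide p − 1 = 18 = 2 · 3^2.
Divisors: 1, 2, 3, 6, 9, 18.
Check each in increasing order: 9^1 ≡ 9;  9^2 ≡ 5;  9^3 ≡ 7;  9^6 ≡ 11;  9^9 ≡ 1.
Smallest exponent giving 1 is 9.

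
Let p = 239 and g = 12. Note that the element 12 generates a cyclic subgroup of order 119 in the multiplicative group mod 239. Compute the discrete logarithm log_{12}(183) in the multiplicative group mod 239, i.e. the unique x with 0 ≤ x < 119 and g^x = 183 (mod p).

57

Baby-step giant-step with m = ceil(sqrt(119)) = 11.
Baby table (12^j mod 239 for j=0..10):
  0:1  1:12  2:144  3:55  4:182  5:33  6:157  7:211
  8:142  9:31  10:133
Giant step factor: 12^(-11) ≡ 90 (mod 239).
Scan 183·90^i mod 239 for i = 0, 1, …:
  i=0: 183   i=1: 218   i=2: 22   i=3: 68
  i=4: 145   i=5: 144
Match at i=5, j=2: x = 5·11 + 2 = 57.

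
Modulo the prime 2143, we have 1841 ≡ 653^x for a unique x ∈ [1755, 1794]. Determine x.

Compute 653^1755 mod 2143 = 1411, then multiply by 653 repeatedly:
  653^1755=1411  653^1756=2036  653^1757=848  653^1758=850  653^1759=13
  653^1760=2060  653^1761=1519  653^1762=1841
Found 1841 at exponent 1762.

1762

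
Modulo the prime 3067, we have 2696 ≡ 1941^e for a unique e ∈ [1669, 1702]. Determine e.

Compute 1941^1669 mod 3067 = 2377, then multiply by 1941 repeatedly:
  1941^1669=2377  1941^1670=989  1941^1671=2774  1941^1672=1749  1941^1673=2707
  1941^1674=516  1941^1675=1714  1941^1676=2246  1941^1677=1279  1941^1678=1336
  1941^1679=1561  1941^1680=2772  1941^1681=934  1941^1682=297  1941^1683=2948
  1941^1684=2113  1941^1685=754  1941^1686=555  1941^1687=738  1941^1688=169
  1941^1689=2927  1941^1690=1223  1941^1691=3052  1941^1692=1555  1941^1693=327
  1941^1694=2905  1941^1695=1459  1941^1696=1078  1941^1697=704  1941^1698=1649
  1941^1699=1828  1941^1700=2696
Found 2696 at exponent 1700.

1700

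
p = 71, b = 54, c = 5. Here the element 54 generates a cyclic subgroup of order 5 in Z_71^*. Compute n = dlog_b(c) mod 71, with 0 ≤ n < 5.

2

Successive powers of 54 modulo 71:
  54^0=1  54^1=54  54^2=5
So 54^2 ≡ 5 (mod 71), giving n = 2.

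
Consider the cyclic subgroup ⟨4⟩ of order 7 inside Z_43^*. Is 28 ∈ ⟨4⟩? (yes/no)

⟨4⟩ has order 7; its elements mod 43 are {1, 4, 11, 16, 21, 35, 41}.
28 is not in this set.

no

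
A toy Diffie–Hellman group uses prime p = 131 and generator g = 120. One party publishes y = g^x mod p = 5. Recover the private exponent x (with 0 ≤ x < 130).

96

Baby-step giant-step with m = ceil(sqrt(130)) = 12.
Baby table (120^j mod 131 for j=0..11):
  0:1  1:120  2:121  3:110  4:100  5:79  6:48  7:127
  8:44  9:40  10:84  11:124
Giant step factor: 120^(-12) ≡ 114 (mod 131).
Scan 5·114^i mod 131 for i = 0, 1, …:
  i=0: 5   i=1: 46   i=2: 4   i=3: 63
  i=4: 108   i=5: 129   i=6: 34   i=7: 77
  i=8: 1
Match at i=8, j=0: x = 8·12 + 0 = 96.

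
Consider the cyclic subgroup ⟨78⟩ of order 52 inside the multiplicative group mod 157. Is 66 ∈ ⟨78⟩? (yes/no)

66 ∈ ⟨78⟩ iff 66^52 ≡ 1 (mod 157), since |⟨78⟩| = 52.
66^52 mod 157 = 144.
Since 144 ≠ 1, 66 does not lie in the subgroup.

no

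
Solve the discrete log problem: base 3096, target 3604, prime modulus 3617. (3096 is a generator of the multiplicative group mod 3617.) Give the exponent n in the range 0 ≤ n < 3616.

Baby-step giant-step with m = ceil(sqrt(3616)) = 61.
Baby table (3096^j mod 3617 for j=0..60):
  0:1  1:3096  2:166  3:322  4:2237  5:2814  6:2408  7:531
  8:1858  9:1338  10:983  11:1471  12:413  13:1847  14:3452  15:2774
  16:1546  17:1125  18:3446  19:2283  20:550  21:2810  22:875  23:3484
  24:570  25:3241  26:578  27:2690  28:1906  29:1649  30:1717  31:2459
  32:2896  33:3090  34:3292  35:2943  36:305  37:243  38:3609  39:551
  40:2289  41:1041  42:189  43:2807  44:2438  45:2986  46:3221  47:147
  48:2987  49:2700  50:313  51:3309  52:1320  53:3127  54:2100  55:1851
  56:1368  57:3438  58:2834  59:2839  60:234
Giant step factor: 3096^(-61) ≡ 2417 (mod 3617).
Scan 3604·2417^i mod 3617 for i = 0, 1, …:
  i=0: 3604   i=1: 1132   i=2: 1592   i=3: 2993
  i=4: 81   i=5: 459   i=6: 2601   i=7: 271
  i=8: 330   i=9: 1870     …   i=27: 1775
  i=28: 413
Match at i=28, j=12: n = 28·61 + 12 = 1720.

1720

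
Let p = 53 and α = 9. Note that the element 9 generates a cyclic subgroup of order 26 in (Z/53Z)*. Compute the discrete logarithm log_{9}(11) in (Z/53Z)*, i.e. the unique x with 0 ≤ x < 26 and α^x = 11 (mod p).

Successive powers of 9 modulo 53:
  9^0=1  9^1=9  9^2=28  9^3=40  9^4=42  9^5=7
  9^6=10  9^7=37  9^8=15  9^9=29  9^10=49  9^11=17
  9^12=47  9^13=52  9^14=44  9^15=25  9^16=13  9^17=11
So 9^17 ≡ 11 (mod 53), giving x = 17.

17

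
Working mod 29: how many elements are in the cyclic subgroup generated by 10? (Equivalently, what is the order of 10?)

28

The order of 10 must divide p − 1 = 28 = 2^2 · 7.
Divisors: 1, 2, 4, 7, 14, 28.
Check each in increasing order: 10^1 ≡ 10;  10^2 ≡ 13;  10^4 ≡ 24;  10^7 ≡ 17;  10^14 ≡ 28;  10^28 ≡ 1.
Smallest exponent giving 1 is 28.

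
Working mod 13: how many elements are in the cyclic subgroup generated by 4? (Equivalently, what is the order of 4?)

6

The order of 4 must divide p − 1 = 12 = 2^2 · 3.
Divisors: 1, 2, 3, 4, 6, 12.
Check each in increasing order: 4^1 ≡ 4;  4^2 ≡ 3;  4^3 ≡ 12;  4^4 ≡ 9;  4^6 ≡ 1.
Smallest exponent giving 1 is 6.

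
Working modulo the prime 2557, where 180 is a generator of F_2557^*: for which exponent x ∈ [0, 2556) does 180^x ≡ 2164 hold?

Baby-step giant-step with m = ceil(sqrt(2556)) = 51.
Baby table (180^j mod 2557 for j=0..50):
  0:1  1:180  2:1716  3:2040  4:1549  5:107  6:1361  7:2065
  8:935  9:2095  10:1221  11:2435  12:1053  13:322  14:1706  15:240
  16:2288  17:163  18:1213  19:995  20:110  21:1901  22:2099  23:1941
  24:1628  25:1542  26:1404  27:2134  28:570  29:320  30:1346  31:1922
  32:765  33:2179  34:999  35:830  36:1094  37:31  38:466  39:2056
  40:1872  41:1993  42:760  43:1279  44:90  45:858  46:1020  47:2053
  48:1332  49:1959  50:2311
Giant step factor: 180^(-51) ≡ 763 (mod 2557).
Scan 2164·763^i mod 2557 for i = 0, 1, …:
  i=0: 2164   i=1: 1867   i=2: 272   i=3: 419
  i=4: 72   i=5: 1239   i=6: 1824   i=7: 704
  i=8: 182   i=9: 788     …   i=46: 380
  i=47: 999
Match at i=47, j=34: x = 47·51 + 34 = 2431.

2431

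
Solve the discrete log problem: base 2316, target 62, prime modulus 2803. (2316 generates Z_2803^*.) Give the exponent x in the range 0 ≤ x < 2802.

Baby-step giant-step with m = ceil(sqrt(2802)) = 53.
Baby table (2316^j mod 2803 for j=0..52):
  0:1  1:2316  2:1717  3:1918  4:2136  5:2484  6:1188  7:1665
  8:2015  9:2548  10:853  11:2236  12:1435  13:1905  14:58  15:2587
  16:1481  17:1927  18:556  19:1119  20:1632  21:1268  22:1947  23:2028
  24:1823  25:750  26:1943  27:1173  28:561  29:1487  30:1808  31:2449
  32:1415  33:433  34:2157  35:666  36:806  37:2701  38:2023  39:1455
  40:574  41:762  42:1705  43:2156  44:1153  45:1892  46:783  47:2690
  48:1774  49:2189  50:1900  51:2493  52:2411
Giant step factor: 2316^(-53) ≡ 2177 (mod 2803).
Scan 62·2177^i mod 2803 for i = 0, 1, …:
  i=0: 62   i=1: 430   i=2: 2711   i=3: 1532
  i=4: 2397   i=5: 1886   i=6: 2230   i=7: 2717
  i=8: 579   i=9: 1936     …   i=46: 1131
  i=47: 1153
Match at i=47, j=44: x = 47·53 + 44 = 2535.

2535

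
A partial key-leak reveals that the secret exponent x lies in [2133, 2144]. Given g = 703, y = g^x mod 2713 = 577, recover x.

Compute 703^2133 mod 2713 = 797, then multiply by 703 repeatedly:
  703^2133=797  703^2134=1413  703^2135=381  703^2136=1969  703^2137=577
Found 577 at exponent 2137.

2137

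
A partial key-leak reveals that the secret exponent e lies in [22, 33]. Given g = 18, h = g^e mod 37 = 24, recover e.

25

Compute 18^22 mod 37 = 30, then multiply by 18 repeatedly:
  18^22=30  18^23=22  18^24=26  18^25=24
Found 24 at exponent 25.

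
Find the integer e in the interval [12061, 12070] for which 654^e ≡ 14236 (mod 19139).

12062

Compute 654^12061 mod 19139 = 490, then multiply by 654 repeatedly:
  654^12061=490  654^12062=14236
Found 14236 at exponent 12062.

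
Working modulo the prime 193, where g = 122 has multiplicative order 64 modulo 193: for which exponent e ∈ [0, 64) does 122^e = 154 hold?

Baby-step giant-step with m = ceil(sqrt(64)) = 8.
Baby table (122^j mod 193 for j=0..7):
  0:1  1:122  2:23  3:104  4:143  5:76  6:8  7:11
Giant step factor: 122^(-8) ≡ 150 (mod 193).
Scan 154·150^i mod 193 for i = 0, 1, …:
  i=0: 154   i=1: 133   i=2: 71   i=3: 35
  i=4: 39   i=5: 60   i=6: 122
Match at i=6, j=1: e = 6·8 + 1 = 49.

49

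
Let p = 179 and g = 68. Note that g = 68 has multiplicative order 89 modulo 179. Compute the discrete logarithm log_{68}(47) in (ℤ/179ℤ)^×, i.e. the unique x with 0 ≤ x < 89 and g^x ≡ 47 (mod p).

32

Baby-step giant-step with m = ceil(sqrt(89)) = 10.
Baby table (68^j mod 179 for j=0..9):
  0:1  1:68  2:149  3:108  4:5  5:161  6:29  7:3
  8:25  9:89
Giant step factor: 68^(-10) ≡ 100 (mod 179).
Scan 47·100^i mod 179 for i = 0, 1, …:
  i=0: 47   i=1: 46   i=2: 125   i=3: 149
Match at i=3, j=2: x = 3·10 + 2 = 32.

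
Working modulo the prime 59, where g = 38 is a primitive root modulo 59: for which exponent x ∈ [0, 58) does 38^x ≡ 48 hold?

46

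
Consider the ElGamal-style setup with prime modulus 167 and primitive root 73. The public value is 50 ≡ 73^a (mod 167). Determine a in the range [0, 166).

Baby-step giant-step with m = ceil(sqrt(166)) = 13.
Baby table (73^j mod 167 for j=0..12):
  0:1  1:73  2:152  3:74  4:58  5:59  6:132  7:117
  8:24  9:82  10:141  11:106  12:56
Giant step factor: 73^(-13) ≡ 119 (mod 167).
Scan 50·119^i mod 167 for i = 0, 1, …:
  i=0: 50   i=1: 105   i=2: 137   i=3: 104
  i=4: 18   i=5: 138   i=6: 56
Match at i=6, j=12: a = 6·13 + 12 = 90.

90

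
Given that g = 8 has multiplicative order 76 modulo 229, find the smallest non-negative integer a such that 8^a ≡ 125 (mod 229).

30

Successive powers of 8 modulo 229:
  8^0=1  8^1=8  8^2=64  8^3=54  8^4=203  8^5=21
  8^6=168  8^7=199  8^8=218  8^9=141  8^10=212  8^11=93
  8^12=57  8^13=227  8^14=213  8^15=101  8^16=121  8^17=52
  8^18=187  8^19=122  8^20=60  8^21=22  8^22=176  8^23=34
  8^24=43  8^25=115  8^26=4  8^27=32  8^28=27  8^29=216
  8^30=125
So 8^30 ≡ 125 (mod 229), giving a = 30.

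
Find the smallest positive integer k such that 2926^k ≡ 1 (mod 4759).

The order of 2926 must divide p − 1 = 4758 = 2 · 3 · 13 · 61.
Divisors: 1, 2, 3, 6, 13, 26, 39, 61, 78, 122, 183, 366, 793, 1586, 2379, 4758.
Check each in increasing order: 2926^1 ≡ 2926;  2926^2 ≡ 35;  2926^3 ≡ 2471;  2926^6 ≡ 44;  2926^13 ≡ 1526;  2926^26 ≡ 1525;  2926^39 ≡ 4758;  2926^61 ≡ 193;  2926^78 ≡ 1.
Smallest exponent giving 1 is 78.

78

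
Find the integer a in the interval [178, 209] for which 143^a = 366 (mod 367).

183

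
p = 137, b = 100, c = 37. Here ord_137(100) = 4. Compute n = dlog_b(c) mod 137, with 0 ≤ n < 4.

3

Successive powers of 100 modulo 137:
  100^0=1  100^1=100  100^2=136  100^3=37
So 100^3 ≡ 37 (mod 137), giving n = 3.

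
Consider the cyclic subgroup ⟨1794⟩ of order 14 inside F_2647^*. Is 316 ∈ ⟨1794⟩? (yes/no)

⟨1794⟩ has order 14; its elements mod 2647 are {1, 316, 391, 446, 645, 730, 853, 1794, 1917, 2002, 2201, 2256, 2331, 2646}.
316 is in this set.

yes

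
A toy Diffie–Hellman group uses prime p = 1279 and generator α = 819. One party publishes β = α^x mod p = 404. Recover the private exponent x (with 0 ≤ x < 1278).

Baby-step giant-step with m = ceil(sqrt(1278)) = 36.
Baby table (819^j mod 1279 for j=0..35):
  0:1  1:819  2:565  3:1016  4:754  5:1048  6:103  7:1222
  8:640  9:1049  10:922  11:508  12:377  13:524  14:691  15:611
  16:320  17:1164  18:461  19:254  20:828  21:262  22:985  23:945
  24:160  25:582  26:870  27:127  28:414  29:131  30:1132  31:1112
  32:80  33:291  34:435  35:703
Giant step factor: 819^(-36) ≡ 1106 (mod 1279).
Scan 404·1106^i mod 1279 for i = 0, 1, …:
  i=0: 404   i=1: 453   i=2: 929   i=3: 437
  i=4: 1139   i=5: 1198   i=6: 1223   i=7: 735
  i=8: 745   i=9: 294     …   i=26: 1032
  i=27: 524
Match at i=27, j=13: x = 27·36 + 13 = 985.

985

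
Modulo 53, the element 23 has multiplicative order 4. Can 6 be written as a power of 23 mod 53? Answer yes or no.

no

6 ∈ ⟨23⟩ iff 6^4 ≡ 1 (mod 53), since |⟨23⟩| = 4.
6^4 mod 53 = 24.
Since 24 ≠ 1, 6 does not lie in the subgroup.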